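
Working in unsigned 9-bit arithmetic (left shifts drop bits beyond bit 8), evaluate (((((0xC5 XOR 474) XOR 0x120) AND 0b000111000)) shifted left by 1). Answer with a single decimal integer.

0xC5 = 011000101
474 = 111011010
→ XOR → 100011111 = 287
0x120 = 100100000
→ XOR → 000111111 = 63
0b000111000 = 000111000
→ AND → 000111000 = 56
→ shifted left by 1 (mod 2^9) → 001110000 = 112

112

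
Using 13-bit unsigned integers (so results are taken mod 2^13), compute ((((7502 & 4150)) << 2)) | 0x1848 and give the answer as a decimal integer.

7502 = 1110101001110
4150 = 1000000110110
→ & → 1000000000110 = 4102
→ << 2 (mod 2^13) → 0000000011000 = 24
0x1848 = 1100001001000
→ | → 1100001011000 = 6232

6232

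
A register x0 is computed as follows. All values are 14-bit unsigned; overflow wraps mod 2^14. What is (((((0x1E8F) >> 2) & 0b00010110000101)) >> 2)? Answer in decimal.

352

0x1E8F = 01111010001111
→ >> 2 → 00011110100011 = 1955
0b00010110000101 = 00010110000101
→ & → 00010110000001 = 1409
→ >> 2 → 00000101100000 = 352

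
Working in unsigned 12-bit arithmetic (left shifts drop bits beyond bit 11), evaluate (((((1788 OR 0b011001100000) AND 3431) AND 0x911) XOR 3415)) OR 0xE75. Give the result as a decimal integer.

1788 = 011011111100
0b011001100000 = 011001100000
→ OR → 011011111100 = 1788
3431 = 110101100111
→ AND → 010001100100 = 1124
0x911 = 100100010001
→ AND → 000000000000 = 0
3415 = 110101010111
→ XOR → 110101010111 = 3415
0xE75 = 111001110101
→ OR → 111101110111 = 3959

3959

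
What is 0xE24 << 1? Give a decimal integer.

0xE24 = 0111000100100
shift left by 1 → 1110001001000 = 7240
(equivalently, 3620 × 2^1 = 3620 × 2)

7240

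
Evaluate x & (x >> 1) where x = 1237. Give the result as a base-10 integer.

x = 10011010101 = 1237
x>>1 = 01001101010
AND  = 00001000000 = 64
(x & (x >> 1) has a 1 wherever x has two consecutive 1 bits.)

64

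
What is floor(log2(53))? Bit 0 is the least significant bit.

53 = 110101
The topmost 1 is at position 5 (since 2^5 = 32 ≤ 53 < 64).

5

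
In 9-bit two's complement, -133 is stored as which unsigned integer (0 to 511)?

379

133 in 9 bits: 010000101
Invert: 101111010
Add 1:  101111011 = 379
(Check: 2^9 - 133 = 512 - 133 = 379.)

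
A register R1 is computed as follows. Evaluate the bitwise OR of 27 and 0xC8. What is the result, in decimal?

27 = 00011011
0xC8 = 11001000
 OR → 11011011 = 219

219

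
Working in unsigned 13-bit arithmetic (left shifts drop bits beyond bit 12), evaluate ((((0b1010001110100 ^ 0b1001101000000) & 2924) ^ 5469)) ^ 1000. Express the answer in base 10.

5521

0b1010001110100 = 1010001110100
0b1001101000000 = 1001101000000
→ ^ → 0011100110100 = 1844
2924 = 0101101101100
→ & → 0001100100100 = 804
5469 = 1010101011101
→ ^ → 1011001111001 = 5753
1000 = 0001111101000
→ ^ → 1010110010001 = 5521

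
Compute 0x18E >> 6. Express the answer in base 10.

6

0x18E = 110001110
shift right by 6 → 000000110 = 6
(equivalently, floor(398 / 64))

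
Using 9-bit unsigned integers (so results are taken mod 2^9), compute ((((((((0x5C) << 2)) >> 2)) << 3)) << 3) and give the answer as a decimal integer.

256

0x5C = 001011100
→ << 2 (mod 2^9) → 101110000 = 368
→ >> 2 → 001011100 = 92
→ << 3 (mod 2^9) → 011100000 = 224
→ << 3 (mod 2^9) → 100000000 = 256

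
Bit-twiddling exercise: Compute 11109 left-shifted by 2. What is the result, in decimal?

44436

11109 = 0010101101100101
shift left by 2 → 1010110110010100 = 44436
(equivalently, 11109 × 2^2 = 11109 × 4)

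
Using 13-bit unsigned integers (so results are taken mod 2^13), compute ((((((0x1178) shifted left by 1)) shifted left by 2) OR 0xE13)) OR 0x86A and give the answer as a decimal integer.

4091

0x1178 = 1000101111000
→ shifted left by 1 (mod 2^13) → 0001011110000 = 752
→ shifted left by 2 (mod 2^13) → 0101111000000 = 3008
0xE13 = 0111000010011
→ OR → 0111111010011 = 4051
0x86A = 0100001101010
→ OR → 0111111111011 = 4091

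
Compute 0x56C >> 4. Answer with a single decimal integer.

0x56C = 10101101100
shift right by 4 → 00001010110 = 86
(equivalently, floor(1388 / 16))

86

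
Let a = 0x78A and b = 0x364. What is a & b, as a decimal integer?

0x78A = 11110001010
0x364 = 01101100100
AND → 01100000000 = 768

768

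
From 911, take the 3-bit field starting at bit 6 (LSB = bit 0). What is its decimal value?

v = 1110001111
Shift right by 6: 1110
Mask low 3 bits: 110 = 6

6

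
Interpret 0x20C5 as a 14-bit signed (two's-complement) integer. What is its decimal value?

-7995

pattern = 10000011000101 (MSB is 1 ⇒ negative)
Invert: 01111100111010, add 1 → 01111100111011 = 7995, so the value is -7995.
(Equivalently: 8389 - 2^14 = 8389 - 16384 = -7995.)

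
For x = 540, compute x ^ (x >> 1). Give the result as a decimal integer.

786

x = 1000011100 = 540
x>>1 = 0100001110
XOR  = 1100010010 = 786
(x ^ (x >> 1) gives the standard binary-reflected Gray code of x.)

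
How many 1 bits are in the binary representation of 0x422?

3

0x422 = 10000100010
Count the 1s: 1 + 1 + 1 = 3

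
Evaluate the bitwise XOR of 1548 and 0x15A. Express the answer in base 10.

1878

1548 = 11000001100
0x15A = 00101011010
XOR → 11101010110 = 1878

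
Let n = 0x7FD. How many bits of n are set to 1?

10

0x7FD = 11111111101
Count the 1s: 1 + 1 + 1 + 1 + 1 + 1 + 1 + 1 + 1 + 1 = 10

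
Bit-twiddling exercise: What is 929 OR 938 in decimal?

939

929 = 1110100001
938 = 1110101010
 OR → 1110101011 = 939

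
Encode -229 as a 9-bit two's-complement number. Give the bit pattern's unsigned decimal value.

283

229 in 9 bits: 011100101
Invert: 100011010
Add 1:  100011011 = 283
(Check: 2^9 - 229 = 512 - 229 = 283.)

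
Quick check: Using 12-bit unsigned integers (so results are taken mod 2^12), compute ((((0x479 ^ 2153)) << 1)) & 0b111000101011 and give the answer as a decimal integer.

0x479 = 010001111001
2153 = 100001101001
→ ^ → 110000010000 = 3088
→ << 1 (mod 2^12) → 100000100000 = 2080
0b111000101011 = 111000101011
→ & → 100000100000 = 2080

2080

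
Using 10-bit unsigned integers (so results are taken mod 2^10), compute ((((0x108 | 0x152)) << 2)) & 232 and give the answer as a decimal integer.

104

0x108 = 0100001000
0x152 = 0101010010
→ | → 0101011010 = 346
→ << 2 (mod 2^10) → 0101101000 = 360
232 = 0011101000
→ & → 0001101000 = 104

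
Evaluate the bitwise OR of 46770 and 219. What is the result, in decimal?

46843

46770 = 1011011010110010
219 = 0000000011011011
 OR → 1011011011111011 = 46843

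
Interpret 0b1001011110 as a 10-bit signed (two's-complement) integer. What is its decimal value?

-418

pattern = 1001011110 (MSB is 1 ⇒ negative)
Invert: 0110100001, add 1 → 0110100010 = 418, so the value is -418.
(Equivalently: 606 - 2^10 = 606 - 1024 = -418.)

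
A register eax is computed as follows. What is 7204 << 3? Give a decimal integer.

57632

7204 = 0001110000100100
shift left by 3 → 1110000100100000 = 57632
(equivalently, 7204 × 2^3 = 7204 × 8)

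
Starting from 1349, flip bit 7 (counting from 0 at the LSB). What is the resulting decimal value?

x = 0010101000101
bit 7 is currently 0; toggle it via x ^ (1 << 7) = x ^ 128
→ 0010111000101 = 1477

1477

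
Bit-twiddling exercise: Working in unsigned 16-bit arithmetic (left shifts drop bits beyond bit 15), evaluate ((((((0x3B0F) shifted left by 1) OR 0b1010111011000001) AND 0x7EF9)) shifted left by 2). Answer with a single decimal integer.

0x3B0F = 0011101100001111
→ shifted left by 1 (mod 2^16) → 0111011000011110 = 30238
0b1010111011000001 = 1010111011000001
→ OR → 1111111011011111 = 65247
0x7EF9 = 0111111011111001
→ AND → 0111111011011001 = 32473
→ shifted left by 2 (mod 2^16) → 1111101101100100 = 64356

64356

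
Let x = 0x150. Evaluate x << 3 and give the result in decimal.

2688

0x150 = 000101010000
shift left by 3 → 101010000000 = 2688
(equivalently, 336 × 2^3 = 336 × 8)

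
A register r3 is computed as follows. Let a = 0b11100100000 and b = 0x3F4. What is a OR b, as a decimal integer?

a = 11100100000
0x3F4 = 01111110100
 OR → 11111110100 = 2036

2036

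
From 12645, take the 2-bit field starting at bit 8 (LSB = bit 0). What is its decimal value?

1

v = 11000101100101
Shift right by 8: 110001
Mask low 2 bits: 01 = 1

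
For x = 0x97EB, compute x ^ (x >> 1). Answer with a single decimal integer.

x = 1001011111101011 = 38891
x>>1 = 0100101111110101
XOR  = 1101110000011110 = 56350
(x ^ (x >> 1) gives the standard binary-reflected Gray code of x.)

56350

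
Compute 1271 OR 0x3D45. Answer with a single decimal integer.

1271 = 00010011110111
0x3D45 = 11110101000101
 OR → 11110111110111 = 15863

15863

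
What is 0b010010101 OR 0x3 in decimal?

a = 10010101
0x3 = 00000011
 OR → 10010111 = 151

151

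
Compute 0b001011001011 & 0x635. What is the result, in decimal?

513

a = 01011001011
0x635 = 11000110101
AND → 01000000001 = 513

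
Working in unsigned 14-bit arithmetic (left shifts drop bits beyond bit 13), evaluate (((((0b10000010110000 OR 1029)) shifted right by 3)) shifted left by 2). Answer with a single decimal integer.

4696

0b10000010110000 = 10000010110000
1029 = 00010000000101
→ OR → 10010010110101 = 9397
→ shifted right by 3 → 00010010010110 = 1174
→ shifted left by 2 (mod 2^14) → 01001001011000 = 4696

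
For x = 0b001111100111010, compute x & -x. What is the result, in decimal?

2

x = 1111100111010 = 7994
-x (two's complement) = …0000011000110
AND   = 0000000000010 = 2
(x & -x isolates the lowest set bit of x.)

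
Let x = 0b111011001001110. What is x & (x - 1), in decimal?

x = 111011001001110 = 30286
x - 1 = 111011001001101
AND   = 111011001001100 = 30284
(x & (x - 1) clears the lowest set bit of x.)

30284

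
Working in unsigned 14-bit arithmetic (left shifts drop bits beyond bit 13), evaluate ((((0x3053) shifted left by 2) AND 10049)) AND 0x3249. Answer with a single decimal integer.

64

0x3053 = 11000001010011
→ shifted left by 2 (mod 2^14) → 00000101001100 = 332
10049 = 10011101000001
→ AND → 00000101000000 = 320
0x3249 = 11001001001001
→ AND → 00000001000000 = 64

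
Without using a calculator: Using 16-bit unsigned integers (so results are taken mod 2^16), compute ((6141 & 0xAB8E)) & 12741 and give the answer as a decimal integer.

388

6141 = 0001011111111101
0xAB8E = 1010101110001110
→ & → 0000001110001100 = 908
12741 = 0011000111000101
→ & → 0000000110000100 = 388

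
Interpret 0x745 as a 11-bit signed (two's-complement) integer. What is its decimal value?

pattern = 11101000101 (MSB is 1 ⇒ negative)
Invert: 00010111010, add 1 → 00010111011 = 187, so the value is -187.
(Equivalently: 1861 - 2^11 = 1861 - 2048 = -187.)

-187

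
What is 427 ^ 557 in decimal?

427 = 0110101011
557 = 1000101101
XOR → 1110000110 = 902

902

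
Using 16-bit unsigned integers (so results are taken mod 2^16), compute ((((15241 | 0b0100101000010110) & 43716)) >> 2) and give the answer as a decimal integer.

15241 = 0011101110001001
0b0100101000010110 = 0100101000010110
→ | → 0111101110011111 = 31647
43716 = 1010101011000100
→ & → 0010101010000100 = 10884
→ >> 2 → 0000101010100001 = 2721

2721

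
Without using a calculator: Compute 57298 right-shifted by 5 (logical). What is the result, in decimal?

57298 = 1101111111010010
shift right by 5 → 0000011011111110 = 1790
(equivalently, floor(57298 / 32))

1790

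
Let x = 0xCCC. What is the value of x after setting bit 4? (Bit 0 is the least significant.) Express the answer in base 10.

3292

x = 110011001100
bit 4 is currently 0; set it via x | (1 << 4) = x | 16
→ 110011011100 = 3292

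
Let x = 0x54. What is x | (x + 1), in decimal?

x = 1010100 = 84
x + 1 = 1010101
OR    = 1010101 = 85
(x | (x + 1) sets the lowest cleared bit.)

85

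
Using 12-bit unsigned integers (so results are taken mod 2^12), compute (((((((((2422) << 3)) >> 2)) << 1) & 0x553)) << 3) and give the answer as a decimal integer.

2688

2422 = 100101110110
→ << 3 (mod 2^12) → 101110110000 = 2992
→ >> 2 → 001011101100 = 748
→ << 1 (mod 2^12) → 010111011000 = 1496
0x553 = 010101010011
→ & → 010101010000 = 1360
→ << 3 (mod 2^12) → 101010000000 = 2688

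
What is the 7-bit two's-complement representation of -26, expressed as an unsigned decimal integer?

26 in 7 bits: 0011010
Invert: 1100101
Add 1:  1100110 = 102
(Check: 2^7 - 26 = 128 - 26 = 102.)

102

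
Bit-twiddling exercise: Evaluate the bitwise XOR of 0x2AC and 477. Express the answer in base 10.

0x2AC = 1010101100
477 = 0111011101
XOR → 1101110001 = 881

881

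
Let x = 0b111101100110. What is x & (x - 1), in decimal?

3940

x = 111101100110 = 3942
x - 1 = 111101100101
AND   = 111101100100 = 3940
(x & (x - 1) clears the lowest set bit of x.)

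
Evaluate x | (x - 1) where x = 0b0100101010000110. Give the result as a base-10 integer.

19079

x = 100101010000110 = 19078
x - 1 = 100101010000101
OR    = 100101010000111 = 19079
(x | (x - 1) sets all bits below the lowest set bit.)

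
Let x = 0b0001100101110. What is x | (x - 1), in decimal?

815

x = 1100101110 = 814
x - 1 = 1100101101
OR    = 1100101111 = 815
(x | (x - 1) sets all bits below the lowest set bit.)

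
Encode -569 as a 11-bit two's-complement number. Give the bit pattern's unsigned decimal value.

569 in 11 bits: 01000111001
Invert: 10111000110
Add 1:  10111000111 = 1479
(Check: 2^11 - 569 = 2048 - 569 = 1479.)

1479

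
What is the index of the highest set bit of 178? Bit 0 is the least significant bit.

7

178 = 10110010
The topmost 1 is at position 7 (since 2^7 = 128 ≤ 178 < 256).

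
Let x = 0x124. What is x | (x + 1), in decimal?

293

x = 100100100 = 292
x + 1 = 100100101
OR    = 100100101 = 293
(x | (x + 1) sets the lowest cleared bit.)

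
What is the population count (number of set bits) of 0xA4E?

6

0xA4E = 101001001110
Count the 1s: 1 + 1 + 1 + 1 + 1 + 1 = 6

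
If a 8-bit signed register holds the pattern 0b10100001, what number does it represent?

-95

pattern = 10100001 (MSB is 1 ⇒ negative)
Invert: 01011110, add 1 → 01011111 = 95, so the value is -95.
(Equivalently: 161 - 2^8 = 161 - 256 = -95.)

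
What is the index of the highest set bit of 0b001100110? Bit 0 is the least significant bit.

6

0b001100110 = 1100110
The topmost 1 is at position 6 (since 2^6 = 64 ≤ 102 < 128).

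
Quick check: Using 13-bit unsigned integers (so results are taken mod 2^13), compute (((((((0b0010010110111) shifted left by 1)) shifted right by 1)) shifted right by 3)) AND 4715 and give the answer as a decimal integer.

2

0b0010010110111 = 0010010110111
→ shifted left by 1 (mod 2^13) → 0100101101110 = 2414
→ shifted right by 1 → 0010010110111 = 1207
→ shifted right by 3 → 0000010010110 = 150
4715 = 1001001101011
→ AND → 0000000000010 = 2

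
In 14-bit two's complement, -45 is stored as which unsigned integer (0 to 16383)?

45 in 14 bits: 00000000101101
Invert: 11111111010010
Add 1:  11111111010011 = 16339
(Check: 2^14 - 45 = 16384 - 45 = 16339.)

16339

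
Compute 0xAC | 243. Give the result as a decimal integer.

0xAC = 10101100
243 = 11110011
 OR → 11111111 = 255

255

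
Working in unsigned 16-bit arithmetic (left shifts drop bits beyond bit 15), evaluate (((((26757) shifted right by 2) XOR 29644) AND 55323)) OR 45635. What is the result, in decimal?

26757 = 0110100010000101
→ shifted right by 2 → 0001101000100001 = 6689
29644 = 0111001111001100
→ XOR → 0110100111101101 = 27117
55323 = 1101100000011011
→ AND → 0100100000001001 = 18441
45635 = 1011001001000011
→ OR → 1111101001001011 = 64075

64075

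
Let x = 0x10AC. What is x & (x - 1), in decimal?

4264

x = 1000010101100 = 4268
x - 1 = 1000010101011
AND   = 1000010101000 = 4264
(x & (x - 1) clears the lowest set bit of x.)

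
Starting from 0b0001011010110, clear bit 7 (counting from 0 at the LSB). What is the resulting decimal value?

x = 0001011010110
bit 7 is currently 1; clear it via x & ~(1 << 7) = x & ~128
→ 0001001010110 = 598

598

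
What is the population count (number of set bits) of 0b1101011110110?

n = 1101011110110
Count the 1s: 1 + 1 + 1 + 1 + 1 + 1 + 1 + 1 + 1 = 9

9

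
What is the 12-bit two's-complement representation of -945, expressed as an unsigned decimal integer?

3151

945 in 12 bits: 001110110001
Invert: 110001001110
Add 1:  110001001111 = 3151
(Check: 2^12 - 945 = 4096 - 945 = 3151.)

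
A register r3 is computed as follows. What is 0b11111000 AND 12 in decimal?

8

a = 11111000
12 = 00001100
AND → 00001000 = 8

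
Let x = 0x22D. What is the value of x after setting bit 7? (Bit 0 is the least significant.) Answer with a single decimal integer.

685

x = 01000101101
bit 7 is currently 0; set it via x | (1 << 7) = x | 128
→ 01010101101 = 685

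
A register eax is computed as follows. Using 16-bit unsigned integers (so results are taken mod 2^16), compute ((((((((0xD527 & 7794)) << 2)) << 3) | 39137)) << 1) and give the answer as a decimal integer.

0xD527 = 1101010100100111
7794 = 0001111001110010
→ & → 0001010000100010 = 5154
→ << 2 (mod 2^16) → 0101000010001000 = 20616
→ << 3 (mod 2^16) → 1000010001000000 = 33856
39137 = 1001100011100001
→ | → 1001110011100001 = 40161
→ << 1 (mod 2^16) → 0011100111000010 = 14786

14786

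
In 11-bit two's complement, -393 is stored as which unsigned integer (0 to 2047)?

1655

393 in 11 bits: 00110001001
Invert: 11001110110
Add 1:  11001110111 = 1655
(Check: 2^11 - 393 = 2048 - 393 = 1655.)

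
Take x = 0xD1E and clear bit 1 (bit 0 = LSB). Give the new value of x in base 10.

3356

x = 110100011110
bit 1 is currently 1; clear it via x & ~(1 << 1) = x & ~2
→ 110100011100 = 3356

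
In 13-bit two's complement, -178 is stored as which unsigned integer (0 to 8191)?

178 in 13 bits: 0000010110010
Invert: 1111101001101
Add 1:  1111101001110 = 8014
(Check: 2^13 - 178 = 8192 - 178 = 8014.)

8014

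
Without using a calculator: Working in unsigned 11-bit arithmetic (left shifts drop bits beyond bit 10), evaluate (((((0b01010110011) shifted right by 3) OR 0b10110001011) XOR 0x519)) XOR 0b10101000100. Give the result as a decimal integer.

1410

0b01010110011 = 01010110011
→ shifted right by 3 → 00001010110 = 86
0b10110001011 = 10110001011
→ OR → 10111011111 = 1503
0x519 = 10100011001
→ XOR → 00011000110 = 198
0b10101000100 = 10101000100
→ XOR → 10110000010 = 1410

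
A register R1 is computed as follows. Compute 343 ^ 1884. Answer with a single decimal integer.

1547

343 = 00101010111
1884 = 11101011100
XOR → 11000001011 = 1547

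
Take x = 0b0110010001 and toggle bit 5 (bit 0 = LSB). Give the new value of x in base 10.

x = 0110010001
bit 5 is currently 0; toggle it via x ^ (1 << 5) = x ^ 32
→ 0110110001 = 433

433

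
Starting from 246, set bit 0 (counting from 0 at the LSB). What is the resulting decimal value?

247

x = 000011110110
bit 0 is currently 0; set it via x | (1 << 0) = x | 1
→ 000011110111 = 247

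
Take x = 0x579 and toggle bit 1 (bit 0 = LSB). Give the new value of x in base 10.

1403

x = 10101111001
bit 1 is currently 0; toggle it via x ^ (1 << 1) = x ^ 2
→ 10101111011 = 1403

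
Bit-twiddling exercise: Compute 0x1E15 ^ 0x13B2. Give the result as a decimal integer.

0x1E15 = 1111000010101
0x13B2 = 1001110110010
XOR → 0110110100111 = 3495

3495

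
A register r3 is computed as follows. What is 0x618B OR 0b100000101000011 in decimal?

25035

0x618B = 110000110001011
b = 100000101000011
 OR → 110000111001011 = 25035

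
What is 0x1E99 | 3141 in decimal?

7901

0x1E99 = 1111010011001
3141 = 0110001000101
 OR → 1111011011101 = 7901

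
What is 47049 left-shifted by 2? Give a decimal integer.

188196

47049 = 001011011111001001
shift left by 2 → 101101111100100100 = 188196
(equivalently, 47049 × 2^2 = 47049 × 4)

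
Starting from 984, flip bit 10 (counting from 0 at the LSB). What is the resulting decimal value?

2008

x = 000001111011000
bit 10 is currently 0; toggle it via x ^ (1 << 10) = x ^ 1024
→ 000011111011000 = 2008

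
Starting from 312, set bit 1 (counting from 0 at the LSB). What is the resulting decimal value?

x = 100111000
bit 1 is currently 0; set it via x | (1 << 1) = x | 2
→ 100111010 = 314

314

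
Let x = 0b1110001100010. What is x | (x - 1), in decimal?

x = 1110001100010 = 7266
x - 1 = 1110001100001
OR    = 1110001100011 = 7267
(x | (x - 1) sets all bits below the lowest set bit.)

7267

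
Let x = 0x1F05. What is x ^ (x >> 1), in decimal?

4231

x = 1111100000101 = 7941
x>>1 = 0111110000010
XOR  = 1000010000111 = 4231
(x ^ (x >> 1) gives the standard binary-reflected Gray code of x.)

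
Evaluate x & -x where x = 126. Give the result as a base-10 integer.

2

x = 1111110 = 126
-x (two's complement) = …0000010
AND   = 0000010 = 2
(x & -x isolates the lowest set bit of x.)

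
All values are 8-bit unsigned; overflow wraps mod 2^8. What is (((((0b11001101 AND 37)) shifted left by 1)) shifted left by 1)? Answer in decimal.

0b11001101 = 11001101
37 = 00100101
→ AND → 00000101 = 5
→ shifted left by 1 (mod 2^8) → 00001010 = 10
→ shifted left by 1 (mod 2^8) → 00010100 = 20

20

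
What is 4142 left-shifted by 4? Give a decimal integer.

4142 = 00001000000101110
shift left by 4 → 10000001011100000 = 66272
(equivalently, 4142 × 2^4 = 4142 × 16)

66272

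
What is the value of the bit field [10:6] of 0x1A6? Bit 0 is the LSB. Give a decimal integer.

v = 00110100110
Shift right by 6: 00110
Mask low 5 bits: 00110 = 6

6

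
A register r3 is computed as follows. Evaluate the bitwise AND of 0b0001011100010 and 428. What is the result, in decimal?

a = 1011100010
428 = 0110101100
AND → 0010100000 = 160

160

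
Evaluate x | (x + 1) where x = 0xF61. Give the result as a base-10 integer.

x = 111101100001 = 3937
x + 1 = 111101100010
OR    = 111101100011 = 3939
(x | (x + 1) sets the lowest cleared bit.)

3939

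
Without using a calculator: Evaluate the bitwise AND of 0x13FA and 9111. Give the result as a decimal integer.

914

0x13FA = 01001111111010
9111 = 10001110010111
AND → 00001110010010 = 914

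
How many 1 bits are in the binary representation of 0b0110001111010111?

10

n = 110001111010111
Count the 1s: 1 + 1 + 1 + 1 + 1 + 1 + 1 + 1 + 1 + 1 = 10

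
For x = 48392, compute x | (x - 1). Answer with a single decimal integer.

48399

x = 1011110100001000 = 48392
x - 1 = 1011110100000111
OR    = 1011110100001111 = 48399
(x | (x - 1) sets all bits below the lowest set bit.)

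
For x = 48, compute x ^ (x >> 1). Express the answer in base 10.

40

x = 110000 = 48
x>>1 = 011000
XOR  = 101000 = 40
(x ^ (x >> 1) gives the standard binary-reflected Gray code of x.)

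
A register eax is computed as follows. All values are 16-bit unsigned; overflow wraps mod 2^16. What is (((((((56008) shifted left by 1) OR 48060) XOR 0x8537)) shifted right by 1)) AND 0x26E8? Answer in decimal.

56008 = 1101101011001000
→ shifted left by 1 (mod 2^16) → 1011010110010000 = 46480
48060 = 1011101110111100
→ OR → 1011111110111100 = 49084
0x8537 = 1000010100110111
→ XOR → 0011101010001011 = 14987
→ shifted right by 1 → 0001110101000101 = 7493
0x26E8 = 0010011011101000
→ AND → 0000010001000000 = 1088

1088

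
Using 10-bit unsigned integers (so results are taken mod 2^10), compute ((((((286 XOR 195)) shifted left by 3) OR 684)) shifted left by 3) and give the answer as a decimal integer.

864

286 = 0100011110
195 = 0011000011
→ XOR → 0111011101 = 477
→ shifted left by 3 (mod 2^10) → 1011101000 = 744
684 = 1010101100
→ OR → 1011101100 = 748
→ shifted left by 3 (mod 2^10) → 1101100000 = 864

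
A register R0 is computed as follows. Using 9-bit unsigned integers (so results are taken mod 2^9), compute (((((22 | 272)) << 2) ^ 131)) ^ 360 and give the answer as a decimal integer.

22 = 000010110
272 = 100010000
→ | → 100010110 = 278
→ << 2 (mod 2^9) → 001011000 = 88
131 = 010000011
→ ^ → 011011011 = 219
360 = 101101000
→ ^ → 110110011 = 435

435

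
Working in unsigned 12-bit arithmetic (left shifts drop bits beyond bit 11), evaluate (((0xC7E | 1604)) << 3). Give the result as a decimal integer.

0xC7E = 110001111110
1604 = 011001000100
→ | → 111001111110 = 3710
→ << 3 (mod 2^12) → 001111110000 = 1008

1008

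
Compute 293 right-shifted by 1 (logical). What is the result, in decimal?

146

293 = 100100101
shift right by 1 → 010010010 = 146
(equivalently, floor(293 / 2))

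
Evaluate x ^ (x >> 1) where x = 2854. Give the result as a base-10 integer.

3765

x = 101100100110 = 2854
x>>1 = 010110010011
XOR  = 111010110101 = 3765
(x ^ (x >> 1) gives the standard binary-reflected Gray code of x.)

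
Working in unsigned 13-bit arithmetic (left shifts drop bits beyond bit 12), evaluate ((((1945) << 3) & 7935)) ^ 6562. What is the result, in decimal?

1945 = 0011110011001
→ << 3 (mod 2^13) → 1110011001000 = 7368
7935 = 1111011111111
→ & → 1110011001000 = 7368
6562 = 1100110100010
→ ^ → 0010101101010 = 1386

1386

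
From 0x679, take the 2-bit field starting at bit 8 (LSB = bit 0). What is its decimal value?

v = 011001111001
Shift right by 8: 0110
Mask low 2 bits: 10 = 2

2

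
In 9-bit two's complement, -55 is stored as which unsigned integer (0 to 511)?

55 in 9 bits: 000110111
Invert: 111001000
Add 1:  111001001 = 457
(Check: 2^9 - 55 = 512 - 55 = 457.)

457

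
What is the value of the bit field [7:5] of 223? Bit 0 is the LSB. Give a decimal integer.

v = 11011111
Shift right by 5: 110
Mask low 3 bits: 110 = 6

6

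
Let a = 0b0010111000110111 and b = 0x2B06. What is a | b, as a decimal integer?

12087

a = 10111000110111
0x2B06 = 10101100000110
 OR → 10111100110111 = 12087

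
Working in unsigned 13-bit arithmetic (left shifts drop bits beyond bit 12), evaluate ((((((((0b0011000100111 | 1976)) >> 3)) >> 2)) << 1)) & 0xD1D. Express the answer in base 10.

0b0011000100111 = 0011000100111
1976 = 0011110111000
→ | → 0011110111111 = 1983
→ >> 3 → 0000011110111 = 247
→ >> 2 → 0000000111101 = 61
→ << 1 (mod 2^13) → 0000001111010 = 122
0xD1D = 0110100011101
→ & → 0000000011000 = 24

24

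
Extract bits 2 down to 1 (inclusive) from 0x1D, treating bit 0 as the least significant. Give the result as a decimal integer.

2

v = 000011101
Shift right by 1: 00001110
Mask low 2 bits: 10 = 2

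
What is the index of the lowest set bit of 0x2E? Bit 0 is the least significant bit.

0x2E = 101110
Trailing zeros: 1, so the lowest set bit is bit 1 (value 2).

1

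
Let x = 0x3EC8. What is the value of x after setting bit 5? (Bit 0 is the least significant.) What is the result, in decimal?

x = 011111011001000
bit 5 is currently 0; set it via x | (1 << 5) = x | 32
→ 011111011101000 = 16104

16104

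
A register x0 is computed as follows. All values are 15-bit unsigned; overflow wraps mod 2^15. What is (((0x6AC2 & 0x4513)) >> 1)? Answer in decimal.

8193

0x6AC2 = 110101011000010
0x4513 = 100010100010011
→ & → 100000000000010 = 16386
→ >> 1 → 010000000000001 = 8193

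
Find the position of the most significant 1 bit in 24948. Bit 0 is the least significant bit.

14

24948 = 110000101110100
The topmost 1 is at position 14 (since 2^14 = 16384 ≤ 24948 < 32768).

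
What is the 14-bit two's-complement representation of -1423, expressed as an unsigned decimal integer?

14961

1423 in 14 bits: 00010110001111
Invert: 11101001110000
Add 1:  11101001110001 = 14961
(Check: 2^14 - 1423 = 16384 - 1423 = 14961.)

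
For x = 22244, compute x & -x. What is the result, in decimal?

x = 101011011100100 = 22244
-x (two's complement) = …010100100011100
AND   = 000000000000100 = 4
(x & -x isolates the lowest set bit of x.)

4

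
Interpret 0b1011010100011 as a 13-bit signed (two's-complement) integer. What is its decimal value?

pattern = 1011010100011 (MSB is 1 ⇒ negative)
Invert: 0100101011100, add 1 → 0100101011101 = 2397, so the value is -2397.
(Equivalently: 5795 - 2^13 = 5795 - 8192 = -2397.)

-2397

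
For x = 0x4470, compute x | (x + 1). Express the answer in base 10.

x = 100010001110000 = 17520
x + 1 = 100010001110001
OR    = 100010001110001 = 17521
(x | (x + 1) sets the lowest cleared bit.)

17521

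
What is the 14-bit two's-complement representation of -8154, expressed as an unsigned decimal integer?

8154 in 14 bits: 01111111011010
Invert: 10000000100101
Add 1:  10000000100110 = 8230
(Check: 2^14 - 8154 = 16384 - 8154 = 8230.)

8230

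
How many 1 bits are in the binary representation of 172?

4

172 = 10101100
Count the 1s: 1 + 1 + 1 + 1 = 4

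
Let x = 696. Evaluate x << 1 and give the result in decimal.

1392

696 = 01010111000
shift left by 1 → 10101110000 = 1392
(equivalently, 696 × 2^1 = 696 × 2)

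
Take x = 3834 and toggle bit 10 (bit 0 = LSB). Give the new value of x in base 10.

2810

x = 0000111011111010
bit 10 is currently 1; toggle it via x ^ (1 << 10) = x ^ 1024
→ 0000101011111010 = 2810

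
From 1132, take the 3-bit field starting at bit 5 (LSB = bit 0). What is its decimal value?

3

v = 010001101100
Shift right by 5: 0100011
Mask low 3 bits: 011 = 3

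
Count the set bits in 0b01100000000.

n = 1100000000
Count the 1s: 1 + 1 = 2

2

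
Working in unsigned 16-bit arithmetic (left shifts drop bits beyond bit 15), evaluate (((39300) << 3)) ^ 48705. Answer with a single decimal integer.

39300 = 1001100110000100
→ << 3 (mod 2^16) → 1100110000100000 = 52256
48705 = 1011111001000001
→ ^ → 0111001001100001 = 29281

29281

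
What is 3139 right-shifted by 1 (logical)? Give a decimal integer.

1569

3139 = 110001000011
shift right by 1 → 011000100001 = 1569
(equivalently, floor(3139 / 2))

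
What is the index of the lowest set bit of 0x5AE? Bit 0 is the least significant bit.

0x5AE = 10110101110
Trailing zeros: 1, so the lowest set bit is bit 1 (value 2).

1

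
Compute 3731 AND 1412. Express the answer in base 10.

3731 = 111010010011
1412 = 010110000100
AND → 010010000000 = 1152

1152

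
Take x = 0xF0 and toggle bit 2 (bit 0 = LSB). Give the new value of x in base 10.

244

x = 011110000
bit 2 is currently 0; toggle it via x ^ (1 << 2) = x ^ 4
→ 011110100 = 244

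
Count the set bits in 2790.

7

2790 = 101011100110
Count the 1s: 1 + 1 + 1 + 1 + 1 + 1 + 1 = 7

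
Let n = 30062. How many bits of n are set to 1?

30062 = 111010101101110
Count the 1s: 1 + 1 + 1 + 1 + 1 + 1 + 1 + 1 + 1 + 1 = 10

10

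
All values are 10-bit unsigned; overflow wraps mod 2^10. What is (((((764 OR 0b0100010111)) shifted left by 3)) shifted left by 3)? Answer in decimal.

960

764 = 1011111100
0b0100010111 = 0100010111
→ OR → 1111111111 = 1023
→ shifted left by 3 (mod 2^10) → 1111111000 = 1016
→ shifted left by 3 (mod 2^10) → 1111000000 = 960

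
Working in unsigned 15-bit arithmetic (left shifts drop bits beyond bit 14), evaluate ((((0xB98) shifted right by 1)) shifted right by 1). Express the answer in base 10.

742

0xB98 = 000101110011000
→ shifted right by 1 → 000010111001100 = 1484
→ shifted right by 1 → 000001011100110 = 742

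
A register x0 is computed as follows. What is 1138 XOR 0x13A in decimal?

1138 = 10001110010
0x13A = 00100111010
XOR → 10101001000 = 1352

1352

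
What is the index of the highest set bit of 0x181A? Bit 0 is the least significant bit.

0x181A = 1100000011010
The topmost 1 is at position 12 (since 2^12 = 4096 ≤ 6170 < 8192).

12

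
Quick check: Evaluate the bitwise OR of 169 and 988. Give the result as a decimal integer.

169 = 0010101001
988 = 1111011100
 OR → 1111111101 = 1021

1021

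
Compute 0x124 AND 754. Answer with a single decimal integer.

0x124 = 0100100100
754 = 1011110010
AND → 0000100000 = 32

32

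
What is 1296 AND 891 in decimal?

1296 = 10100010000
891 = 01101111011
AND → 00100010000 = 272

272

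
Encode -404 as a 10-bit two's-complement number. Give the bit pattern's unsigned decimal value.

620

404 in 10 bits: 0110010100
Invert: 1001101011
Add 1:  1001101100 = 620
(Check: 2^10 - 404 = 1024 - 404 = 620.)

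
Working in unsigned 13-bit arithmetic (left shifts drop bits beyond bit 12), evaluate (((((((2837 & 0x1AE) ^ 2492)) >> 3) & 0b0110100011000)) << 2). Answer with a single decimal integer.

1088

2837 = 0101100010101
0x1AE = 0000110101110
→ & → 0000100000100 = 260
2492 = 0100110111100
→ ^ → 0100010111000 = 2232
→ >> 3 → 0000100010111 = 279
0b0110100011000 = 0110100011000
→ & → 0000100010000 = 272
→ << 2 (mod 2^13) → 0010001000000 = 1088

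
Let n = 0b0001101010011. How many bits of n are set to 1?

n = 1101010011
Count the 1s: 1 + 1 + 1 + 1 + 1 + 1 = 6

6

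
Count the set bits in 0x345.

0x345 = 1101000101
Count the 1s: 1 + 1 + 1 + 1 + 1 = 5

5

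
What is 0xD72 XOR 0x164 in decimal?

3094

0xD72 = 110101110010
0x164 = 000101100100
XOR → 110000010110 = 3094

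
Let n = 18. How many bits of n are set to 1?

18 = 10010
Count the 1s: 1 + 1 = 2

2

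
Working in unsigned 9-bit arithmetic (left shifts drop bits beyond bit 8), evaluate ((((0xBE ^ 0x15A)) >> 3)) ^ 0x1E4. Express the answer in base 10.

472

0xBE = 010111110
0x15A = 101011010
→ ^ → 111100100 = 484
→ >> 3 → 000111100 = 60
0x1E4 = 111100100
→ ^ → 111011000 = 472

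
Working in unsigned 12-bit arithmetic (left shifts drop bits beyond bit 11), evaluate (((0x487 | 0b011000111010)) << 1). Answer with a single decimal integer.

0x487 = 010010000111
0b011000111010 = 011000111010
→ | → 011010111111 = 1727
→ << 1 (mod 2^12) → 110101111110 = 3454

3454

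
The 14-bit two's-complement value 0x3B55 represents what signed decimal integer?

-1195

pattern = 11101101010101 (MSB is 1 ⇒ negative)
Invert: 00010010101010, add 1 → 00010010101011 = 1195, so the value is -1195.
(Equivalently: 15189 - 2^14 = 15189 - 16384 = -1195.)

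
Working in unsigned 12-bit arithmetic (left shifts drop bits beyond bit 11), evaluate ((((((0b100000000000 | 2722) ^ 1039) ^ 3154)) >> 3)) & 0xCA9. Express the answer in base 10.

0b100000000000 = 100000000000
2722 = 101010100010
→ | → 101010100010 = 2722
1039 = 010000001111
→ ^ → 111010101101 = 3757
3154 = 110001010010
→ ^ → 001011111111 = 767
→ >> 3 → 000001011111 = 95
0xCA9 = 110010101001
→ & → 000000001001 = 9

9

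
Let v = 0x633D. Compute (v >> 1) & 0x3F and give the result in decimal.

v = 110001100111101
Shift right by 1: 11000110011110
Mask low 6 bits: 011110 = 30

30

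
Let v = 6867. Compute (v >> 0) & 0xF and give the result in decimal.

3

v = 01101011010011
Shift right by 0: 01101011010011
Mask low 4 bits: 0011 = 3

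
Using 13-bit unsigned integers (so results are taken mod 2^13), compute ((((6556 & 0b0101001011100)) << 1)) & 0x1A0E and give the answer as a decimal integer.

6556 = 1100110011100
0b0101001011100 = 0101001011100
→ & → 0100000011100 = 2076
→ << 1 (mod 2^13) → 1000000111000 = 4152
0x1A0E = 1101000001110
→ & → 1000000001000 = 4104

4104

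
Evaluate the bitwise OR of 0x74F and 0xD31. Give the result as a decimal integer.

0x74F = 011101001111
0xD31 = 110100110001
 OR → 111101111111 = 3967

3967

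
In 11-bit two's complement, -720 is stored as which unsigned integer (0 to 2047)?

1328

720 in 11 bits: 01011010000
Invert: 10100101111
Add 1:  10100110000 = 1328
(Check: 2^11 - 720 = 2048 - 720 = 1328.)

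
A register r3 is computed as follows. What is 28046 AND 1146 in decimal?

28046 = 110110110001110
1146 = 000010001111010
AND → 000010000001010 = 1034

1034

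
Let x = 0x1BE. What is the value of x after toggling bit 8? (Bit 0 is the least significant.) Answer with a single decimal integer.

190

x = 110111110
bit 8 is currently 1; toggle it via x ^ (1 << 8) = x ^ 256
→ 010111110 = 190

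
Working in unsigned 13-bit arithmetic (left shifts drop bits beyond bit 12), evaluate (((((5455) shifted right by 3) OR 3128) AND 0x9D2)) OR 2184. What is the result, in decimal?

5455 = 1010101001111
→ shifted right by 3 → 0001010101001 = 681
3128 = 0110000111000
→ OR → 0111010111001 = 3769
0x9D2 = 0100111010010
→ AND → 0100010010000 = 2192
2184 = 0100010001000
→ OR → 0100010011000 = 2200

2200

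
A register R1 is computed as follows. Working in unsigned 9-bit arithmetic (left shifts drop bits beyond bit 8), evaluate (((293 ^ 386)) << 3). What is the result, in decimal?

312

293 = 100100101
386 = 110000010
→ ^ → 010100111 = 167
→ << 3 (mod 2^9) → 100111000 = 312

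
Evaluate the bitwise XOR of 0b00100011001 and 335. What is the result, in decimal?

86

a = 100011001
335 = 101001111
XOR → 001010110 = 86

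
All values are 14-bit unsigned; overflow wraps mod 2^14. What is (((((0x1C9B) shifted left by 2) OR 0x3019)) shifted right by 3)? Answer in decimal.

1615

0x1C9B = 01110010011011
→ shifted left by 2 (mod 2^14) → 11001001101100 = 12908
0x3019 = 11000000011001
→ OR → 11001001111101 = 12925
→ shifted right by 3 → 00011001001111 = 1615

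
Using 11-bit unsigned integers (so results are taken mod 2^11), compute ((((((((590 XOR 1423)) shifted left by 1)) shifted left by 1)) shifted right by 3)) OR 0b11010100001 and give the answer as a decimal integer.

590 = 01001001110
1423 = 10110001111
→ XOR → 11111000001 = 1985
→ shifted left by 1 (mod 2^11) → 11110000010 = 1922
→ shifted left by 1 (mod 2^11) → 11100000100 = 1796
→ shifted right by 3 → 00011100000 = 224
0b11010100001 = 11010100001
→ OR → 11011100001 = 1761

1761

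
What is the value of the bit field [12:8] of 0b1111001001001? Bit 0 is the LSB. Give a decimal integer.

v = 1111001001001
Shift right by 8: 11110
Mask low 5 bits: 11110 = 30

30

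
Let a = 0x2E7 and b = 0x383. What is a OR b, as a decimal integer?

0x2E7 = 1011100111
0x383 = 1110000011
 OR → 1111100111 = 999

999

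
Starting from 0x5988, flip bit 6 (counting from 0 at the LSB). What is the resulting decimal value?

22984

x = 101100110001000
bit 6 is currently 0; toggle it via x ^ (1 << 6) = x ^ 64
→ 101100111001000 = 22984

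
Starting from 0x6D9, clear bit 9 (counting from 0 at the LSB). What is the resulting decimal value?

x = 11011011001
bit 9 is currently 1; clear it via x & ~(1 << 9) = x & ~512
→ 10011011001 = 1241

1241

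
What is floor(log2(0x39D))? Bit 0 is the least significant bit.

0x39D = 1110011101
The topmost 1 is at position 9 (since 2^9 = 512 ≤ 925 < 1024).

9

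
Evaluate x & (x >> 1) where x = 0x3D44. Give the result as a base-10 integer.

x = 11110101000100 = 15684
x>>1 = 01111010100010
AND  = 01110000000000 = 7168
(x & (x >> 1) has a 1 wherever x has two consecutive 1 bits.)

7168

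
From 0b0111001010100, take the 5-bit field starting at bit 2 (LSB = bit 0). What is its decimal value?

v = 0111001010100
Shift right by 2: 01110010101
Mask low 5 bits: 10101 = 21

21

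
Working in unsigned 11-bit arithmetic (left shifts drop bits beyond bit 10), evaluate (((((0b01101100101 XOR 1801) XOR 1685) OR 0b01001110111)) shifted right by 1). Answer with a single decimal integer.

0b01101100101 = 01101100101
1801 = 11100001001
→ XOR → 10001101100 = 1132
1685 = 11010010101
→ XOR → 01011111001 = 761
0b01001110111 = 01001110111
→ OR → 01011111111 = 767
→ shifted right by 1 → 00101111111 = 383

383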